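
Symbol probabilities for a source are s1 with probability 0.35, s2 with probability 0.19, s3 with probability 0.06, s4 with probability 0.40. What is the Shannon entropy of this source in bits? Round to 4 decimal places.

H = −Σ pᵢ log₂ pᵢ.
−0.35·log₂(0.35) = 0.5301
−0.19·log₂(0.19) = 0.4552
−0.06·log₂(0.06) = 0.2435
−0.40·log₂(0.40) = 0.5288
Sum ≈ 1.7576 → 1.7576 bits.

1.7576 bits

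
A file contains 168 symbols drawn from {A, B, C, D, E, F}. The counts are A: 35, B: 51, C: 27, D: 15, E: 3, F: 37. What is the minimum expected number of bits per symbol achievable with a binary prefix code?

Probabilities are the counts divided by 168.
Repeatedly combine the two least-probable nodes; the expected code length is the sum of the merged weights.
merge 1/56 + 5/56 → 3/28
merge 3/28 + 9/56 → 15/56
merge 5/24 + 37/168 → 3/7
merge 15/56 + 17/56 → 4/7
merge 3/7 + 4/7 → 1
L = 3/28 + 15/56 + 3/7 + 4/7 + 1 = 19/8 = 2.375 bits/symbol.

2.375 bits/symbol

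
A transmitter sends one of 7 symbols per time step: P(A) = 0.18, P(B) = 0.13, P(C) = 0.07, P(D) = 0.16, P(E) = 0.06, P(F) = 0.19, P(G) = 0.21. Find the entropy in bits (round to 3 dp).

2.691 bits

H = −Σ pᵢ log₂ pᵢ.
−0.18·log₂(0.18) = 0.4453
−0.13·log₂(0.13) = 0.3826
−0.07·log₂(0.07) = 0.2686
−0.16·log₂(0.16) = 0.4230
−0.06·log₂(0.06) = 0.2435
−0.19·log₂(0.19) = 0.4552
−0.21·log₂(0.21) = 0.4728
Sum ≈ 2.6911 → 2.691 bits.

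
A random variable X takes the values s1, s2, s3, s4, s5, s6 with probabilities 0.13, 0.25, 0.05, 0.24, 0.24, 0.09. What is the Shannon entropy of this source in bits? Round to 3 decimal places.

H = −Σ pᵢ log₂ pᵢ.
−0.13·log₂(0.13) = 0.3826
−0.25·log₂(0.25) = 0.5000
−0.05·log₂(0.05) = 0.2161
−0.24·log₂(0.24) = 0.4941
−0.24·log₂(0.24) = 0.4941
−0.09·log₂(0.09) = 0.3127
Sum ≈ 2.3997 → 2.400 bits.

2.400 bits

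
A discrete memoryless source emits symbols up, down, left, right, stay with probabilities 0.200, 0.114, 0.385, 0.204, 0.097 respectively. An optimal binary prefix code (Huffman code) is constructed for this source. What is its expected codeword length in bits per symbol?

2.211 bits/symbol

Repeatedly combine the two least-probable nodes; the expected code length is the sum of the merged weights.
merge 97/1000 + 57/500 → 211/1000
merge 1/5 + 51/250 → 101/250
merge 211/1000 + 77/200 → 149/250
merge 101/250 + 149/250 → 1
L = 211/1000 + 101/250 + 149/250 + 1 = 2211/1000 = 2.211 bits/symbol.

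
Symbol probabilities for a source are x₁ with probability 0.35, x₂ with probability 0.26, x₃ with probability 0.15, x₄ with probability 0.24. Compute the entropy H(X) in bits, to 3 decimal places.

1.940 bits

H = −Σ pᵢ log₂ pᵢ.
−0.35·log₂(0.35) = 0.5301
−0.26·log₂(0.26) = 0.5053
−0.15·log₂(0.15) = 0.4105
−0.24·log₂(0.24) = 0.4941
Sum ≈ 1.9401 → 1.940 bits.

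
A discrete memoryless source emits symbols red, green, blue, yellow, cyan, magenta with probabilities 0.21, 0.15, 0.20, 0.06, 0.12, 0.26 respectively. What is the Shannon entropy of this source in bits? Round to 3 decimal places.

H = −Σ pᵢ log₂ pᵢ.
−0.21·log₂(0.21) = 0.4728
−0.15·log₂(0.15) = 0.4105
−0.20·log₂(0.20) = 0.4644
−0.06·log₂(0.06) = 0.2435
−0.12·log₂(0.12) = 0.3671
−0.26·log₂(0.26) = 0.5053
Sum ≈ 2.4636 → 2.464 bits.

2.464 bits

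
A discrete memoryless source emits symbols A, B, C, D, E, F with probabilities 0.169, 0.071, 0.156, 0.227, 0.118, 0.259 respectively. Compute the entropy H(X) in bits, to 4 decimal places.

2.4767 bits

H = −Σ pᵢ log₂ pᵢ.
−0.169·log₂(0.169) = 0.4335
−0.071·log₂(0.071) = 0.2709
−0.156·log₂(0.156) = 0.4181
−0.227·log₂(0.227) = 0.4856
−0.118·log₂(0.118) = 0.3638
−0.259·log₂(0.259) = 0.5048
Sum ≈ 2.4767 → 2.4767 bits.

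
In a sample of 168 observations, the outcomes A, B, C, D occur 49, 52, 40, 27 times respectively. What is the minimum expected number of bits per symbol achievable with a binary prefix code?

Probabilities are the counts divided by 168.
Repeatedly combine the two least-probable nodes; the expected code length is the sum of the merged weights.
merge 9/56 + 5/21 → 67/168
merge 7/24 + 13/42 → 101/168
merge 67/168 + 101/168 → 1
L = 67/168 + 101/168 + 1 = 2 bits/symbol.

2 bits/symbol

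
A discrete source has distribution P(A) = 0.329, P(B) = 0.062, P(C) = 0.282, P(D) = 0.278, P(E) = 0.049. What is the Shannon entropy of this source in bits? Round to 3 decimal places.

H = −Σ pᵢ log₂ pᵢ.
−0.329·log₂(0.329) = 0.5277
−0.062·log₂(0.062) = 0.2487
−0.282·log₂(0.282) = 0.5150
−0.278·log₂(0.278) = 0.5134
−0.049·log₂(0.049) = 0.2132
Sum ≈ 2.0180 → 2.018 bits.

2.018 bits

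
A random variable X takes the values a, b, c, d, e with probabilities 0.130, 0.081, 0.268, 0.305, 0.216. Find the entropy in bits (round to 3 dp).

2.186 bits

H = −Σ pᵢ log₂ pᵢ.
−0.130·log₂(0.130) = 0.3826
−0.081·log₂(0.081) = 0.2937
−0.268·log₂(0.268) = 0.5091
−0.305·log₂(0.305) = 0.5225
−0.216·log₂(0.216) = 0.4776
Sum ≈ 2.1855 → 2.186 bits.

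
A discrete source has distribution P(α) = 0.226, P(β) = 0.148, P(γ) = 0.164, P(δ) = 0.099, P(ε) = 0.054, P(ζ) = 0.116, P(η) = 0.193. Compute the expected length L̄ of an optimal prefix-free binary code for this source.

2.734 bits/symbol

Repeatedly combine the two least-probable nodes; the expected code length is the sum of the merged weights.
merge 27/500 + 99/1000 → 153/1000
merge 29/250 + 37/250 → 33/125
merge 153/1000 + 41/250 → 317/1000
merge 193/1000 + 113/500 → 419/1000
merge 33/125 + 317/1000 → 581/1000
merge 419/1000 + 581/1000 → 1
L = 153/1000 + 33/125 + 317/1000 + 419/1000 + 581/1000 + 1 = 1367/500 = 2.734 bits/symbol.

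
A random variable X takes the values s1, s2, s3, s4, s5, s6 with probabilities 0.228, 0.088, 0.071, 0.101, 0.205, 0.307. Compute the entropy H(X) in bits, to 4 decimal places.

2.3916 bits

H = −Σ pᵢ log₂ pᵢ.
−0.228·log₂(0.228) = 0.4863
−0.088·log₂(0.088) = 0.3086
−0.071·log₂(0.071) = 0.2709
−0.101·log₂(0.101) = 0.3341
−0.205·log₂(0.205) = 0.4687
−0.307·log₂(0.307) = 0.5230
Sum ≈ 2.3916 → 2.3916 bits.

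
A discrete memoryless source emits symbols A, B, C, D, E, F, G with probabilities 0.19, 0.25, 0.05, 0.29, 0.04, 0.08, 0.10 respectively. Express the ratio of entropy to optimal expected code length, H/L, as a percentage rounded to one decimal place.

98.8%

Entropy H = −Σ p log₂ p ≈ 2.4987 bits.
Huffman merges: 1/25+1/20→9/100; 2/25+9/100→17/100; 1/10+17/100→27/100; 19/100+1/4→11/25; 27/100+29/100→14/25; 11/25+14/25→1. L = 253/100 ≈ 2.5300.
Efficiency = H/L = 2.4987/2.5300 = 98.8%.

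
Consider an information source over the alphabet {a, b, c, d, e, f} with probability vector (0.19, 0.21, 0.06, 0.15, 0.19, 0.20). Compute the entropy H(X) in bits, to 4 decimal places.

2.5017 bits

H = −Σ pᵢ log₂ pᵢ.
−0.19·log₂(0.19) = 0.4552
−0.21·log₂(0.21) = 0.4728
−0.06·log₂(0.06) = 0.2435
−0.15·log₂(0.15) = 0.4105
−0.19·log₂(0.19) = 0.4552
−0.20·log₂(0.20) = 0.4644
Sum ≈ 2.5017 → 2.5017 bits.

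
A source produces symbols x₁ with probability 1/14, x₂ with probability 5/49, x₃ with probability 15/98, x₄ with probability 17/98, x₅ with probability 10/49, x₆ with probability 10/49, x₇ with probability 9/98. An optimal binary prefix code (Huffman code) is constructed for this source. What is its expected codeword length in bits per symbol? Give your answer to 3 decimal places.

Repeatedly combine the two least-probable nodes; the expected code length is the sum of the merged weights.
merge 1/14 + 9/98 → 8/49
merge 5/49 + 15/98 → 25/98
merge 8/49 + 17/98 → 33/98
merge 10/49 + 10/49 → 20/49
merge 25/98 + 33/98 → 29/49
merge 20/49 + 29/49 → 1
L = 8/49 + 25/98 + 33/98 + 20/49 + 29/49 + 1 = 135/49 ≈ 2.755 bits/symbol.

2.755 bits/symbol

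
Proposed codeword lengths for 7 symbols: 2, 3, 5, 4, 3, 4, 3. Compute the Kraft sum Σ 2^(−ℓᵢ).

With common denominator 2^5 = 32: Σ 2^(−ℓᵢ) = 8/32 + 4/32 + 1/32 + 2/32 + 4/32 + 2/32 + 4/32 = 25/32 = 0.78125.

0.78125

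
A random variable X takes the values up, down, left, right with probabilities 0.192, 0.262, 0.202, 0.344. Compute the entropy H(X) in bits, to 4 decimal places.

H = −Σ pᵢ log₂ pᵢ.
−0.192·log₂(0.192) = 0.4571
−0.262·log₂(0.262) = 0.5063
−0.202·log₂(0.202) = 0.4661
−0.344·log₂(0.344) = 0.5296
Sum ≈ 1.9591 → 1.9591 bits.

1.9591 bits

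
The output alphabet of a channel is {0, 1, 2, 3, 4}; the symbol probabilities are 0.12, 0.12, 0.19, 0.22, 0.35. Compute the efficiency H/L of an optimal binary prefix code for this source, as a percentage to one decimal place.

98.2%

Entropy H = −Σ p log₂ p ≈ 2.2000 bits.
Huffman merges: 3/25+3/25→6/25; 19/100+11/50→41/100; 6/25+7/20→59/100; 41/100+59/100→1. L = 56/25 ≈ 2.2400.
Efficiency = H/L = 2.2000/2.2400 = 98.2%.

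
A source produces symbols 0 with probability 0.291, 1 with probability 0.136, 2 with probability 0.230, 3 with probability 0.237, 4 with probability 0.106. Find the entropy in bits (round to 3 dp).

2.233 bits

H = −Σ pᵢ log₂ pᵢ.
−0.291·log₂(0.291) = 0.5182
−0.136·log₂(0.136) = 0.3915
−0.230·log₂(0.230) = 0.4877
−0.237·log₂(0.237) = 0.4923
−0.106·log₂(0.106) = 0.3432
Sum ≈ 2.2328 → 2.233 bits.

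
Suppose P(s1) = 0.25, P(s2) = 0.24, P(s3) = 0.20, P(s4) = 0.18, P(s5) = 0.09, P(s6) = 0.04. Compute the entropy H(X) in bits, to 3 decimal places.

2.402 bits

H = −Σ pᵢ log₂ pᵢ.
−0.25·log₂(0.25) = 0.5000
−0.24·log₂(0.24) = 0.4941
−0.20·log₂(0.20) = 0.4644
−0.18·log₂(0.18) = 0.4453
−0.09·log₂(0.09) = 0.3127
−0.04·log₂(0.04) = 0.1858
Sum ≈ 2.4022 → 2.402 bits.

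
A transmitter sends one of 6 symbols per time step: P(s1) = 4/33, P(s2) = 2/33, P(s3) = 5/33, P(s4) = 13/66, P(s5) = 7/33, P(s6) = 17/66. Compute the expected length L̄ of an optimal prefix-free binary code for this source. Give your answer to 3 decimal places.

Repeatedly combine the two least-probable nodes; the expected code length is the sum of the merged weights.
merge 2/33 + 4/33 → 2/11
merge 5/33 + 2/11 → 1/3
merge 13/66 + 7/33 → 9/22
merge 17/66 + 1/3 → 13/22
merge 9/22 + 13/22 → 1
L = 2/11 + 1/3 + 9/22 + 13/22 + 1 = 83/33 ≈ 2.515 bits/symbol.

2.515 bits/symbol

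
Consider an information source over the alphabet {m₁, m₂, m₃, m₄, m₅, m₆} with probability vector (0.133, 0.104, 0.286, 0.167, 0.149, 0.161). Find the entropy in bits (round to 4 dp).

H = −Σ pᵢ log₂ pᵢ.
−0.133·log₂(0.133) = 0.3871
−0.104·log₂(0.104) = 0.3396
−0.286·log₂(0.286) = 0.5165
−0.167·log₂(0.167) = 0.4312
−0.149·log₂(0.149) = 0.4092
−0.161·log₂(0.161) = 0.4242
Sum ≈ 2.5079 → 2.5079 bits.

2.5079 bits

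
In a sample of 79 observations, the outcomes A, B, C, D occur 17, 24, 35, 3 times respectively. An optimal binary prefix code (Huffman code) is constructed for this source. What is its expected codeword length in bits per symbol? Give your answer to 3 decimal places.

1.810 bits/symbol

Probabilities are the counts divided by 79.
Repeatedly combine the two least-probable nodes; the expected code length is the sum of the merged weights.
merge 3/79 + 17/79 → 20/79
merge 20/79 + 24/79 → 44/79
merge 35/79 + 44/79 → 1
L = 20/79 + 44/79 + 1 = 143/79 ≈ 1.810 bits/symbol.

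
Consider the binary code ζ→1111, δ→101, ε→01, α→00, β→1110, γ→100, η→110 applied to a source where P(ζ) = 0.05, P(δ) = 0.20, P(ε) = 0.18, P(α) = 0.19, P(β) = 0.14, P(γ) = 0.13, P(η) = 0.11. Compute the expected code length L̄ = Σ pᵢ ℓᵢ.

2.82 bits/symbol

L̄ = Σ pᵢ·ℓᵢ = 0.05·4 + 0.20·3 + 0.18·2 + 0.19·2 + 0.14·4 + 0.13·3 + 0.11·3 = 2.82 bits/symbol.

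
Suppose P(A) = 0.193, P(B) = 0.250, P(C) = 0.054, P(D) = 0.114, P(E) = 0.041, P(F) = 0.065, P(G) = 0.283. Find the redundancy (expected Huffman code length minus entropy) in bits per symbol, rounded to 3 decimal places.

0.026 bits

Entropy H = −Σ p log₂ p ≈ 2.5032 bits.
Huffman merges: 41/1000+27/500→19/200; 13/200+19/200→4/25; 57/500+4/25→137/500; 193/1000+1/4→443/1000; 137/500+283/1000→557/1000; 443/1000+557/1000→1. L = 2529/1000 ≈ 2.5290.
L − H = 2.5290 − 2.5032 = 0.026 bits.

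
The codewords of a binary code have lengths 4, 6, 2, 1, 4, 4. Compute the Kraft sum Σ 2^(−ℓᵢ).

With common denominator 2^6 = 64: Σ 2^(−ℓᵢ) = 4/64 + 1/64 + 16/64 + 32/64 + 4/64 + 4/64 = 61/64 = 0.953125.

0.953125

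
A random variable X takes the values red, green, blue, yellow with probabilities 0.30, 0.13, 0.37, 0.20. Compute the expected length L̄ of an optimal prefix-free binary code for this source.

Repeatedly combine the two least-probable nodes; the expected code length is the sum of the merged weights.
merge 13/100 + 1/5 → 33/100
merge 3/10 + 33/100 → 63/100
merge 37/100 + 63/100 → 1
L = 33/100 + 63/100 + 1 = 49/25 = 1.96 bits/symbol.

1.96 bits/symbol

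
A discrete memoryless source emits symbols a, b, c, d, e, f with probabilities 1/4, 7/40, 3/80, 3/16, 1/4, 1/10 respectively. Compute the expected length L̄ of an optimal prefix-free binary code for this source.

Repeatedly combine the two least-probable nodes; the expected code length is the sum of the merged weights.
merge 3/80 + 1/10 → 11/80
merge 11/80 + 7/40 → 5/16
merge 3/16 + 1/4 → 7/16
merge 1/4 + 5/16 → 9/16
merge 7/16 + 9/16 → 1
L = 11/80 + 5/16 + 7/16 + 9/16 + 1 = 49/20 = 2.45 bits/symbol.

2.45 bits/symbol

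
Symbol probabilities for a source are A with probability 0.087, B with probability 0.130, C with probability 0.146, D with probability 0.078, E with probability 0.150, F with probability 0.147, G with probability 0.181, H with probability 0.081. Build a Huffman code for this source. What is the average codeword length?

Repeatedly combine the two least-probable nodes; the expected code length is the sum of the merged weights.
merge 39/500 + 81/1000 → 159/1000
merge 87/1000 + 13/100 → 217/1000
merge 73/500 + 147/1000 → 293/1000
merge 3/20 + 159/1000 → 309/1000
merge 181/1000 + 217/1000 → 199/500
merge 293/1000 + 309/1000 → 301/500
merge 199/500 + 301/500 → 1
L = 159/1000 + 217/1000 + 293/1000 + 309/1000 + 199/500 + 301/500 + 1 = 1489/500 = 2.978 bits/symbol.

2.978 bits/symbol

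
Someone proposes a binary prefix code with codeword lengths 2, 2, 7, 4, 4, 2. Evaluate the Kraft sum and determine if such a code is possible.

0.8828125; yes

With common denominator 2^7 = 128: Σ 2^(−ℓᵢ) = 32/128 + 32/128 + 1/128 + 8/128 + 8/128 + 32/128 = 113/128 = 0.8828125.
Kraft's inequality requires Σ ≤ 1; here Σ = 0.8828125 ≤ 1, so such a prefix code exists.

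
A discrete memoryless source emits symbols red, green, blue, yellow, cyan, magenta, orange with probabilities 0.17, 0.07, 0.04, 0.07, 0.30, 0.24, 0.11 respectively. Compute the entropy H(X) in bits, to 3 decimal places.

2.523 bits

H = −Σ pᵢ log₂ pᵢ.
−0.17·log₂(0.17) = 0.4346
−0.07·log₂(0.07) = 0.2686
−0.04·log₂(0.04) = 0.1858
−0.07·log₂(0.07) = 0.2686
−0.30·log₂(0.30) = 0.5211
−0.24·log₂(0.24) = 0.4941
−0.11·log₂(0.11) = 0.3503
Sum ≈ 2.5230 → 2.523 bits.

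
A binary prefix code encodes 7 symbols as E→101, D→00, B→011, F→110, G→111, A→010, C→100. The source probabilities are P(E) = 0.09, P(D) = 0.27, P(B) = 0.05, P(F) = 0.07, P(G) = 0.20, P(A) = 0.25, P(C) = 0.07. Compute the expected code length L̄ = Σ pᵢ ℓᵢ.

L̄ = Σ pᵢ·ℓᵢ = 0.09·3 + 0.27·2 + 0.05·3 + 0.07·3 + 0.20·3 + 0.25·3 + 0.07·3 = 2.73 bits/symbol.

2.73 bits/symbol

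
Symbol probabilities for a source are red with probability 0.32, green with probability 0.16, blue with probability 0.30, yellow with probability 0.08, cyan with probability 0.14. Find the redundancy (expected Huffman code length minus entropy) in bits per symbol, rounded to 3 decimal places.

0.061 bits

Entropy H = −Σ p log₂ p ≈ 2.1588 bits.
Huffman merges: 2/25+7/50→11/50; 4/25+11/50→19/50; 3/10+8/25→31/50; 19/50+31/50→1. L = 111/50 ≈ 2.2200.
L − H = 2.2200 − 2.1588 = 0.061 bits.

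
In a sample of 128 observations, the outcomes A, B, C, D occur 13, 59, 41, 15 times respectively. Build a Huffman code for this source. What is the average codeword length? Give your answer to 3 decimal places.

1.758 bits/symbol

Probabilities are the counts divided by 128.
Repeatedly combine the two least-probable nodes; the expected code length is the sum of the merged weights.
merge 13/128 + 15/128 → 7/32
merge 7/32 + 41/128 → 69/128
merge 59/128 + 69/128 → 1
L = 7/32 + 69/128 + 1 = 225/128 ≈ 1.758 bits/symbol.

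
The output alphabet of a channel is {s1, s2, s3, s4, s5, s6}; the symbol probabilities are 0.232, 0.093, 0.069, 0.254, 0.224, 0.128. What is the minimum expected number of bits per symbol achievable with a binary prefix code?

2.452 bits/symbol

Repeatedly combine the two least-probable nodes; the expected code length is the sum of the merged weights.
merge 69/1000 + 93/1000 → 81/500
merge 16/125 + 81/500 → 29/100
merge 28/125 + 29/125 → 57/125
merge 127/500 + 29/100 → 68/125
merge 57/125 + 68/125 → 1
L = 81/500 + 29/100 + 57/125 + 68/125 + 1 = 613/250 = 2.452 bits/symbol.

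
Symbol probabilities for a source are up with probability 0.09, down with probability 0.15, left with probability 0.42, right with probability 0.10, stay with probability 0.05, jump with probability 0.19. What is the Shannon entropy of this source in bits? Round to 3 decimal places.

H = −Σ pᵢ log₂ pᵢ.
−0.09·log₂(0.09) = 0.3127
−0.15·log₂(0.15) = 0.4105
−0.42·log₂(0.42) = 0.5256
−0.10·log₂(0.10) = 0.3322
−0.05·log₂(0.05) = 0.2161
−0.19·log₂(0.19) = 0.4552
Sum ≈ 2.2524 → 2.252 bits.

2.252 bits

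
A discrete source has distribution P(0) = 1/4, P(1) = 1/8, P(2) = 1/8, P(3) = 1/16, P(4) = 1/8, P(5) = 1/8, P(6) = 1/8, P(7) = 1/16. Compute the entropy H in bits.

Each probability is a power of 1/2, so log₂(1/p) is an integer.
H = Σ p·log₂(1/p) = 1/4·2 + 1/8·3 + 1/8·3 + 1/16·4 + 1/8·3 + 1/8·3 + 1/8·3 + 1/16·4 = 2.875 bits.

2.875 bits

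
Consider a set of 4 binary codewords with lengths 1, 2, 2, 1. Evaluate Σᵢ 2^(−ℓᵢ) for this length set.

With common denominator 2^2 = 4: Σ 2^(−ℓᵢ) = 2/4 + 1/4 + 1/4 + 2/4 = 6/4 = 1.5.

1.5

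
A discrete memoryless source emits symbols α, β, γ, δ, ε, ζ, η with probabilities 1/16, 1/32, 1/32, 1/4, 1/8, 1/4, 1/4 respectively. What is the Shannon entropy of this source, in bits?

2.4375 bits

Each probability is a power of 1/2, so log₂(1/p) is an integer.
H = Σ p·log₂(1/p) = 1/16·4 + 1/32·5 + 1/32·5 + 1/4·2 + 1/8·3 + 1/4·2 + 1/4·2 = 2.4375 bits.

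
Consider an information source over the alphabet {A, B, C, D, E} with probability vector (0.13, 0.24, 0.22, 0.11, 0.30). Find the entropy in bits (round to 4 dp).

H = −Σ pᵢ log₂ pᵢ.
−0.13·log₂(0.13) = 0.3826
−0.24·log₂(0.24) = 0.4941
−0.22·log₂(0.22) = 0.4806
−0.11·log₂(0.11) = 0.3503
−0.30·log₂(0.30) = 0.5211
Sum ≈ 2.2287 → 2.2287 bits.

2.2287 bits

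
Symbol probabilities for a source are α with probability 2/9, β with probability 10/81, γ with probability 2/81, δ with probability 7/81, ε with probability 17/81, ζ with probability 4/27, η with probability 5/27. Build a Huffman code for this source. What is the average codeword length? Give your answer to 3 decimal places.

Repeatedly combine the two least-probable nodes; the expected code length is the sum of the merged weights.
merge 2/81 + 7/81 → 1/9
merge 1/9 + 10/81 → 19/81
merge 4/27 + 5/27 → 1/3
merge 17/81 + 2/9 → 35/81
merge 19/81 + 1/3 → 46/81
merge 35/81 + 46/81 → 1
L = 1/9 + 19/81 + 1/3 + 35/81 + 46/81 + 1 = 217/81 ≈ 2.679 bits/symbol.

2.679 bits/symbol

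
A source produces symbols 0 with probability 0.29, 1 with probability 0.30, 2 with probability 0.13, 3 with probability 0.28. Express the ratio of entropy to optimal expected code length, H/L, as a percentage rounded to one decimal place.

Entropy H = −Σ p log₂ p ≈ 1.9359 bits.
Huffman merges: 13/100+7/25→41/100; 29/100+3/10→59/100; 41/100+59/100→1. L = 2 ≈ 2.0000.
Efficiency = H/L = 1.9359/2.0000 = 96.8%.

96.8%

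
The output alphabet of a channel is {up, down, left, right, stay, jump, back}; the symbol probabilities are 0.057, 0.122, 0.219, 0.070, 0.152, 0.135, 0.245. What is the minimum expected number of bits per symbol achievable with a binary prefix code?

2.663 bits/symbol

Repeatedly combine the two least-probable nodes; the expected code length is the sum of the merged weights.
merge 57/1000 + 7/100 → 127/1000
merge 61/500 + 127/1000 → 249/1000
merge 27/200 + 19/125 → 287/1000
merge 219/1000 + 49/200 → 58/125
merge 249/1000 + 287/1000 → 67/125
merge 58/125 + 67/125 → 1
L = 127/1000 + 249/1000 + 287/1000 + 58/125 + 67/125 + 1 = 2663/1000 = 2.663 bits/symbol.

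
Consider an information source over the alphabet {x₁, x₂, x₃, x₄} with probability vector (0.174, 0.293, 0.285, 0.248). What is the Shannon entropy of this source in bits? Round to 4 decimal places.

1.9729 bits

H = −Σ pᵢ log₂ pᵢ.
−0.174·log₂(0.174) = 0.4390
−0.293·log₂(0.293) = 0.5189
−0.285·log₂(0.285) = 0.5161
−0.248·log₂(0.248) = 0.4989
Sum ≈ 1.9729 → 1.9729 bits.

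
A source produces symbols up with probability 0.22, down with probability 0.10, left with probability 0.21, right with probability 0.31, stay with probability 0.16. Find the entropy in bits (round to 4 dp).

H = −Σ pᵢ log₂ pᵢ.
−0.22·log₂(0.22) = 0.4806
−0.10·log₂(0.10) = 0.3322
−0.21·log₂(0.21) = 0.4728
−0.31·log₂(0.31) = 0.5238
−0.16·log₂(0.16) = 0.4230
Sum ≈ 2.2324 → 2.2324 bits.

2.2324 bits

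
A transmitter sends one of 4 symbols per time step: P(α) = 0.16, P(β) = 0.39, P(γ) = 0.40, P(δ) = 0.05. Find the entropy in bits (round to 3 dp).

1.698 bits

H = −Σ pᵢ log₂ pᵢ.
−0.16·log₂(0.16) = 0.4230
−0.39·log₂(0.39) = 0.5298
−0.40·log₂(0.40) = 0.5288
−0.05·log₂(0.05) = 0.2161
Sum ≈ 1.6977 → 1.698 bits.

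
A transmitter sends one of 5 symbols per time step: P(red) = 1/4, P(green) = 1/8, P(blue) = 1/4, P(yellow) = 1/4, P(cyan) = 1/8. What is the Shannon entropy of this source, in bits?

2.25 bits

Each probability is a power of 1/2, so log₂(1/p) is an integer.
H = Σ p·log₂(1/p) = 1/4·2 + 1/8·3 + 1/4·2 + 1/4·2 + 1/8·3 = 2.25 bits.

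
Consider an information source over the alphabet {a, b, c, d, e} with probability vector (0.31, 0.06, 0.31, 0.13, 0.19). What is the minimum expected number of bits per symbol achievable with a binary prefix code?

Repeatedly combine the two least-probable nodes; the expected code length is the sum of the merged weights.
merge 3/50 + 13/100 → 19/100
merge 19/100 + 19/100 → 19/50
merge 31/100 + 31/100 → 31/50
merge 19/50 + 31/50 → 1
L = 19/100 + 19/50 + 31/50 + 1 = 219/100 = 2.19 bits/symbol.

2.19 bits/symbol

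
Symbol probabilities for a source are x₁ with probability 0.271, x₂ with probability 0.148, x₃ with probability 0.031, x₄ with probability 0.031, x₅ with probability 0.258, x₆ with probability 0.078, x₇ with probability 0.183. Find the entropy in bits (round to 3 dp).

H = −Σ pᵢ log₂ pᵢ.
−0.271·log₂(0.271) = 0.5105
−0.148·log₂(0.148) = 0.4079
−0.031·log₂(0.031) = 0.1554
−0.031·log₂(0.031) = 0.1554
−0.258·log₂(0.258) = 0.5043
−0.078·log₂(0.078) = 0.2871
−0.183·log₂(0.183) = 0.4484
Sum ≈ 2.4688 → 2.469 bits.

2.469 bits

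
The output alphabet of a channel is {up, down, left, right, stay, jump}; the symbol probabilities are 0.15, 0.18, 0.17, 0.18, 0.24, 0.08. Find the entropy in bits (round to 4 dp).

H = −Σ pᵢ log₂ pᵢ.
−0.15·log₂(0.15) = 0.4105
−0.18·log₂(0.18) = 0.4453
−0.17·log₂(0.17) = 0.4346
−0.18·log₂(0.18) = 0.4453
−0.24·log₂(0.24) = 0.4941
−0.08·log₂(0.08) = 0.2915
Sum ≈ 2.5214 → 2.5214 bits.

2.5214 bits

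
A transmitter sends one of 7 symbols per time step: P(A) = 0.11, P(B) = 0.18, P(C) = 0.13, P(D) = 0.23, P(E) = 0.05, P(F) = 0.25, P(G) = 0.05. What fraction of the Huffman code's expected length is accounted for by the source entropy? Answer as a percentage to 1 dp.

Entropy H = −Σ p log₂ p ≈ 2.5981 bits.
Huffman merges: 1/20+1/20→1/10; 1/10+11/100→21/100; 13/100+9/50→31/100; 21/100+23/100→11/25; 1/4+31/100→14/25; 11/25+14/25→1. L = 131/50 ≈ 2.6200.
Efficiency = H/L = 2.5981/2.6200 = 99.2%.

99.2%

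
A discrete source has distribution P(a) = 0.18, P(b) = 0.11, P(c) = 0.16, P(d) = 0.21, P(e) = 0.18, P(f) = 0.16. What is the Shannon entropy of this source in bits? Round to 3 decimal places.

H = −Σ pᵢ log₂ pᵢ.
−0.18·log₂(0.18) = 0.4453
−0.11·log₂(0.11) = 0.3503
−0.16·log₂(0.16) = 0.4230
−0.21·log₂(0.21) = 0.4728
−0.18·log₂(0.18) = 0.4453
−0.16·log₂(0.16) = 0.4230
Sum ≈ 2.5598 → 2.560 bits.

2.560 bits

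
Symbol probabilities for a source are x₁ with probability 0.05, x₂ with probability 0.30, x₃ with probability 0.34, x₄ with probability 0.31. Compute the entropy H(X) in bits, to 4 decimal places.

H = −Σ pᵢ log₂ pᵢ.
−0.05·log₂(0.05) = 0.2161
−0.30·log₂(0.30) = 0.5211
−0.34·log₂(0.34) = 0.5292
−0.31·log₂(0.31) = 0.5238
Sum ≈ 1.7902 → 1.7902 bits.

1.7902 bits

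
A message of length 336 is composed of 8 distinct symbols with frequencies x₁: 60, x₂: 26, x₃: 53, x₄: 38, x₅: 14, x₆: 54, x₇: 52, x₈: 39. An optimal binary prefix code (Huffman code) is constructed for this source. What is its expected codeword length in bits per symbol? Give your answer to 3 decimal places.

2.940 bits/symbol

Probabilities are the counts divided by 336.
Repeatedly combine the two least-probable nodes; the expected code length is the sum of the merged weights.
merge 1/24 + 13/168 → 5/42
merge 19/168 + 13/112 → 11/48
merge 5/42 + 13/84 → 23/84
merge 53/336 + 9/56 → 107/336
merge 5/28 + 11/48 → 137/336
merge 23/84 + 107/336 → 199/336
merge 137/336 + 199/336 → 1
L = 5/42 + 11/48 + 23/84 + 107/336 + 137/336 + 199/336 + 1 = 247/84 ≈ 2.940 bits/symbol.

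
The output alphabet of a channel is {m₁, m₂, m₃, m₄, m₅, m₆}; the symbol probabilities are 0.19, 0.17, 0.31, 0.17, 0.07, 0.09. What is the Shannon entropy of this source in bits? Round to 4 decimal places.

H = −Σ pᵢ log₂ pᵢ.
−0.19·log₂(0.19) = 0.4552
−0.17·log₂(0.17) = 0.4346
−0.31·log₂(0.31) = 0.5238
−0.17·log₂(0.17) = 0.4346
−0.07·log₂(0.07) = 0.2686
−0.09·log₂(0.09) = 0.3127
Sum ≈ 2.4294 → 2.4294 bits.

2.4294 bits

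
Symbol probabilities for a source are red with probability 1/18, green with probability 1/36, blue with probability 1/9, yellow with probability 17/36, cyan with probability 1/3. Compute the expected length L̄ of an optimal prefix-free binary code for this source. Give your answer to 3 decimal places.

1.806 bits/symbol

Repeatedly combine the two least-probable nodes; the expected code length is the sum of the merged weights.
merge 1/36 + 1/18 → 1/12
merge 1/12 + 1/9 → 7/36
merge 7/36 + 1/3 → 19/36
merge 17/36 + 19/36 → 1
L = 1/12 + 7/36 + 19/36 + 1 = 65/36 ≈ 1.806 bits/symbol.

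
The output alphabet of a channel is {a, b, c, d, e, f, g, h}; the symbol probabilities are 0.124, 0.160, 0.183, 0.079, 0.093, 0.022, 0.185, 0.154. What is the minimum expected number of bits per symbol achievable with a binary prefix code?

Repeatedly combine the two least-probable nodes; the expected code length is the sum of the merged weights.
merge 11/500 + 79/1000 → 101/1000
merge 93/1000 + 101/1000 → 97/500
merge 31/250 + 77/500 → 139/500
merge 4/25 + 183/1000 → 343/1000
merge 37/200 + 97/500 → 379/1000
merge 139/500 + 343/1000 → 621/1000
merge 379/1000 + 621/1000 → 1
L = 101/1000 + 97/500 + 139/500 + 343/1000 + 379/1000 + 621/1000 + 1 = 729/250 = 2.916 bits/symbol.

2.916 bits/symbol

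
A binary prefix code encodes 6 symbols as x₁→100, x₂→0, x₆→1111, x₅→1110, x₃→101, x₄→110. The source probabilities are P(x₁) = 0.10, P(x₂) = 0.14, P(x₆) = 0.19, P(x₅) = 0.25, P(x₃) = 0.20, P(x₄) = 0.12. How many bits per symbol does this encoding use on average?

3.16 bits/symbol

L̄ = Σ pᵢ·ℓᵢ = 0.10·3 + 0.14·1 + 0.19·4 + 0.25·4 + 0.20·3 + 0.12·3 = 3.16 bits/symbol.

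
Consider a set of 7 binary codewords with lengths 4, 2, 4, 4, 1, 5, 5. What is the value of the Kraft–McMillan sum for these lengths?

With common denominator 2^5 = 32: Σ 2^(−ℓᵢ) = 2/32 + 8/32 + 2/32 + 2/32 + 16/32 + 1/32 + 1/32 = 32/32 = 1.

1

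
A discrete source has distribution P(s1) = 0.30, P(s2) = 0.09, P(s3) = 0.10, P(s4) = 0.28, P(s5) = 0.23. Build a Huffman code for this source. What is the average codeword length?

Repeatedly combine the two least-probable nodes; the expected code length is the sum of the merged weights.
merge 9/100 + 1/10 → 19/100
merge 19/100 + 23/100 → 21/50
merge 7/25 + 3/10 → 29/50
merge 21/50 + 29/50 → 1
L = 19/100 + 21/50 + 29/50 + 1 = 219/100 = 2.19 bits/symbol.

2.19 bits/symbol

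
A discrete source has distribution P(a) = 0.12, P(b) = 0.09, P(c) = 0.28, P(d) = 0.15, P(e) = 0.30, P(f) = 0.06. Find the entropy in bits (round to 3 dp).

H = −Σ pᵢ log₂ pᵢ.
−0.12·log₂(0.12) = 0.3671
−0.09·log₂(0.09) = 0.3127
−0.28·log₂(0.28) = 0.5142
−0.15·log₂(0.15) = 0.4105
−0.30·log₂(0.30) = 0.5211
−0.06·log₂(0.06) = 0.2435
Sum ≈ 2.3691 → 2.369 bits.

2.369 bits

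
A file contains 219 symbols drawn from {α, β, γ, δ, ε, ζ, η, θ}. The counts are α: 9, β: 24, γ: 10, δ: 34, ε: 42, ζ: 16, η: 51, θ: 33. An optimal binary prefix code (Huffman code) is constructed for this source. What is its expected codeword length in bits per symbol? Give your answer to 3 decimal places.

Probabilities are the counts divided by 219.
Repeatedly combine the two least-probable nodes; the expected code length is the sum of the merged weights.
merge 3/73 + 10/219 → 19/219
merge 16/219 + 19/219 → 35/219
merge 8/73 + 11/73 → 19/73
merge 34/219 + 35/219 → 23/73
merge 14/73 + 17/73 → 31/73
merge 19/73 + 23/73 → 42/73
merge 31/73 + 42/73 → 1
L = 19/219 + 35/219 + 19/73 + 23/73 + 31/73 + 42/73 + 1 = 206/73 ≈ 2.822 bits/symbol.

2.822 bits/symbol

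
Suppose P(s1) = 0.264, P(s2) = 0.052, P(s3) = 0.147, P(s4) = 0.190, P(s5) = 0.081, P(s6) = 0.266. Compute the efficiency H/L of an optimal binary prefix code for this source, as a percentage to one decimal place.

99.2%

Entropy H = −Σ p log₂ p ≈ 2.3928 bits.
Huffman merges: 13/250+81/1000→133/1000; 133/1000+147/1000→7/25; 19/100+33/125→227/500; 133/500+7/25→273/500; 227/500+273/500→1. L = 2413/1000 ≈ 2.4130.
Efficiency = H/L = 2.3928/2.4130 = 99.2%.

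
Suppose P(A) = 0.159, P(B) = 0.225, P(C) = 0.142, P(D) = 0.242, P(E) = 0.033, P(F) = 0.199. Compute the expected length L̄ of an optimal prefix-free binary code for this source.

Repeatedly combine the two least-probable nodes; the expected code length is the sum of the merged weights.
merge 33/1000 + 71/500 → 7/40
merge 159/1000 + 7/40 → 167/500
merge 199/1000 + 9/40 → 53/125
merge 121/500 + 167/500 → 72/125
merge 53/125 + 72/125 → 1
L = 7/40 + 167/500 + 53/125 + 72/125 + 1 = 2509/1000 = 2.509 bits/symbol.

2.509 bits/symbol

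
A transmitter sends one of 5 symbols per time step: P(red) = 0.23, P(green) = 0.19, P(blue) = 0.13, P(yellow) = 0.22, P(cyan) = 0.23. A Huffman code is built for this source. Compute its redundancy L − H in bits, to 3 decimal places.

0.026 bits

Entropy H = −Σ p log₂ p ≈ 2.2938 bits.
Huffman merges: 13/100+19/100→8/25; 11/50+23/100→9/20; 23/100+8/25→11/20; 9/20+11/20→1. L = 58/25 ≈ 2.3200.
L − H = 2.3200 − 2.2938 = 0.026 bits.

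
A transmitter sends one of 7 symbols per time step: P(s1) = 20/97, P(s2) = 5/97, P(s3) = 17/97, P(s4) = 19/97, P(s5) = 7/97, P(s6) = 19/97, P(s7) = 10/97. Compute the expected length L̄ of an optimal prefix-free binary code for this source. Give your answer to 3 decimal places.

Repeatedly combine the two least-probable nodes; the expected code length is the sum of the merged weights.
merge 5/97 + 7/97 → 12/97
merge 10/97 + 12/97 → 22/97
merge 17/97 + 19/97 → 36/97
merge 19/97 + 20/97 → 39/97
merge 22/97 + 36/97 → 58/97
merge 39/97 + 58/97 → 1
L = 12/97 + 22/97 + 36/97 + 39/97 + 58/97 + 1 = 264/97 ≈ 2.722 bits/symbol.

2.722 bits/symbol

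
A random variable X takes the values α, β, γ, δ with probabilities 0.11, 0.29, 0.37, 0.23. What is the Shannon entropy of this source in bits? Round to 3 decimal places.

1.887 bits

H = −Σ pᵢ log₂ pᵢ.
−0.11·log₂(0.11) = 0.3503
−0.29·log₂(0.29) = 0.5179
−0.37·log₂(0.37) = 0.5307
−0.23·log₂(0.23) = 0.4877
Sum ≈ 1.8866 → 1.887 bits.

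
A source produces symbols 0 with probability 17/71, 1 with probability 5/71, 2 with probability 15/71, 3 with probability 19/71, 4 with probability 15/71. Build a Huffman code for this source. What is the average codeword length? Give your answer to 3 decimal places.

2.282 bits/symbol

Repeatedly combine the two least-probable nodes; the expected code length is the sum of the merged weights.
merge 5/71 + 15/71 → 20/71
merge 15/71 + 17/71 → 32/71
merge 19/71 + 20/71 → 39/71
merge 32/71 + 39/71 → 1
L = 20/71 + 32/71 + 39/71 + 1 = 162/71 ≈ 2.282 bits/symbol.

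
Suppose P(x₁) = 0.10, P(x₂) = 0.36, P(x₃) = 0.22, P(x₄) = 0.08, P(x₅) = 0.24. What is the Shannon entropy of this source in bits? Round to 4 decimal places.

H = −Σ pᵢ log₂ pᵢ.
−0.10·log₂(0.10) = 0.3322
−0.36·log₂(0.36) = 0.5306
−0.22·log₂(0.22) = 0.4806
−0.08·log₂(0.08) = 0.2915
−0.24·log₂(0.24) = 0.4941
Sum ≈ 2.1290 → 2.1290 bits.

2.1290 bits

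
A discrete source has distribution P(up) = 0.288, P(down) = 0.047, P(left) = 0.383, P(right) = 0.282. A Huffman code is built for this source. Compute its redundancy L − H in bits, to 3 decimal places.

0.176 bits

Entropy H = −Σ p log₂ p ≈ 1.7698 bits.
Huffman merges: 47/1000+141/500→329/1000; 36/125+329/1000→617/1000; 383/1000+617/1000→1. L = 973/500 ≈ 1.9460.
L − H = 1.9460 − 1.7698 = 0.176 bits.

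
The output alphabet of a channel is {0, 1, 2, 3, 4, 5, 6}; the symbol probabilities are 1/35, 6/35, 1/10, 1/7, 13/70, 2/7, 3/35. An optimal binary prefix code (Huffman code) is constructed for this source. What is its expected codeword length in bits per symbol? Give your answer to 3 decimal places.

2.643 bits/symbol

Repeatedly combine the two least-probable nodes; the expected code length is the sum of the merged weights.
merge 1/35 + 3/35 → 4/35
merge 1/10 + 4/35 → 3/14
merge 1/7 + 6/35 → 11/35
merge 13/70 + 3/14 → 2/5
merge 2/7 + 11/35 → 3/5
merge 2/5 + 3/5 → 1
L = 4/35 + 3/14 + 11/35 + 2/5 + 3/5 + 1 = 37/14 ≈ 2.643 bits/symbol.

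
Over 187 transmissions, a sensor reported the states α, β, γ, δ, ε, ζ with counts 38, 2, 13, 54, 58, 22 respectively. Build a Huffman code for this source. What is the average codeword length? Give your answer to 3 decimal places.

2.278 bits/symbol

Probabilities are the counts divided by 187.
Repeatedly combine the two least-probable nodes; the expected code length is the sum of the merged weights.
merge 2/187 + 13/187 → 15/187
merge 15/187 + 2/17 → 37/187
merge 37/187 + 38/187 → 75/187
merge 54/187 + 58/187 → 112/187
merge 75/187 + 112/187 → 1
L = 15/187 + 37/187 + 75/187 + 112/187 + 1 = 426/187 ≈ 2.278 bits/symbol.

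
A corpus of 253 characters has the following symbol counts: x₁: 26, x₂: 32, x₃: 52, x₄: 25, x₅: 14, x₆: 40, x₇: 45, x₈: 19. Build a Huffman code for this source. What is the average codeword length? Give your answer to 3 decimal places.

2.925 bits/symbol

Probabilities are the counts divided by 253.
Repeatedly combine the two least-probable nodes; the expected code length is the sum of the merged weights.
merge 14/253 + 19/253 → 3/23
merge 25/253 + 26/253 → 51/253
merge 32/253 + 3/23 → 65/253
merge 40/253 + 45/253 → 85/253
merge 51/253 + 52/253 → 103/253
merge 65/253 + 85/253 → 150/253
merge 103/253 + 150/253 → 1
L = 3/23 + 51/253 + 65/253 + 85/253 + 103/253 + 150/253 + 1 = 740/253 ≈ 2.925 bits/symbol.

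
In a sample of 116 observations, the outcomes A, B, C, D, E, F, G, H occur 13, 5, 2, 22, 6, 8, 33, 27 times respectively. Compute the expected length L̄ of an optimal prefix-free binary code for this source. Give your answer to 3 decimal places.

2.647 bits/symbol

Probabilities are the counts divided by 116.
Repeatedly combine the two least-probable nodes; the expected code length is the sum of the merged weights.
merge 1/58 + 5/116 → 7/116
merge 3/58 + 7/116 → 13/116
merge 2/29 + 13/116 → 21/116
merge 13/116 + 21/116 → 17/58
merge 11/58 + 27/116 → 49/116
merge 33/116 + 17/58 → 67/116
merge 49/116 + 67/116 → 1
L = 7/116 + 13/116 + 21/116 + 17/58 + 49/116 + 67/116 + 1 = 307/116 ≈ 2.647 bits/symbol.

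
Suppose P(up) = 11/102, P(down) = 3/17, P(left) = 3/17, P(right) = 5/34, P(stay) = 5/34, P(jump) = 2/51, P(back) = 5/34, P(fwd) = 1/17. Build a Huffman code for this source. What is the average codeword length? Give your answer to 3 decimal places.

2.922 bits/symbol

Repeatedly combine the two least-probable nodes; the expected code length is the sum of the merged weights.
merge 2/51 + 1/17 → 5/51
merge 5/51 + 11/102 → 7/34
merge 5/34 + 5/34 → 5/17
merge 5/34 + 3/17 → 11/34
merge 3/17 + 7/34 → 13/34
merge 5/17 + 11/34 → 21/34
merge 13/34 + 21/34 → 1
L = 5/51 + 7/34 + 5/17 + 11/34 + 13/34 + 21/34 + 1 = 149/51 ≈ 2.922 bits/symbol.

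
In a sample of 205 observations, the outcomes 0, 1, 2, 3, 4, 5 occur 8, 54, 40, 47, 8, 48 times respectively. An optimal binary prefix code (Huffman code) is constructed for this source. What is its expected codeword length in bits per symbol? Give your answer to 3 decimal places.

2.351 bits/symbol

Probabilities are the counts divided by 205.
Repeatedly combine the two least-probable nodes; the expected code length is the sum of the merged weights.
merge 8/205 + 8/205 → 16/205
merge 16/205 + 8/41 → 56/205
merge 47/205 + 48/205 → 19/41
merge 54/205 + 56/205 → 22/41
merge 19/41 + 22/41 → 1
L = 16/205 + 56/205 + 19/41 + 22/41 + 1 = 482/205 ≈ 2.351 bits/symbol.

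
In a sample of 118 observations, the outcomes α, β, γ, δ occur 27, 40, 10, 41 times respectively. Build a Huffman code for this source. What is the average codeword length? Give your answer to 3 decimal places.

Probabilities are the counts divided by 118.
Repeatedly combine the two least-probable nodes; the expected code length is the sum of the merged weights.
merge 5/59 + 27/118 → 37/118
merge 37/118 + 20/59 → 77/118
merge 41/118 + 77/118 → 1
L = 37/118 + 77/118 + 1 = 116/59 ≈ 1.966 bits/symbol.

1.966 bits/symbol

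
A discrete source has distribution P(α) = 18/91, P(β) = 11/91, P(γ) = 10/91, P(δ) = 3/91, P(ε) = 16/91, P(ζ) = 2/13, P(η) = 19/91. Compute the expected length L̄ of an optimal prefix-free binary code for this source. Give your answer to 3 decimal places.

Repeatedly combine the two least-probable nodes; the expected code length is the sum of the merged weights.
merge 3/91 + 10/91 → 1/7
merge 11/91 + 1/7 → 24/91
merge 2/13 + 16/91 → 30/91
merge 18/91 + 19/91 → 37/91
merge 24/91 + 30/91 → 54/91
merge 37/91 + 54/91 → 1
L = 1/7 + 24/91 + 30/91 + 37/91 + 54/91 + 1 = 249/91 ≈ 2.736 bits/symbol.

2.736 bits/symbol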